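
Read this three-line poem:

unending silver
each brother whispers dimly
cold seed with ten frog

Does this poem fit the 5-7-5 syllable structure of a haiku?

Yes

Line 1: "unending silver": 3+2 = 5 ✓
Line 2: "each brother whispers dimly": 1+2+2+2 = 7 ✓
Line 3: "cold seed with ten frog": 1+1+1+1+1 = 5 ✓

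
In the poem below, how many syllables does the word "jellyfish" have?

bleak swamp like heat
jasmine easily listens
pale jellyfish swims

3

"jellyfish" has 3 syllables.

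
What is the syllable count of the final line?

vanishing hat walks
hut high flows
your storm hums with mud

5

The final line: your (1), storm (1), hums (1), with (1), mud (1) → 5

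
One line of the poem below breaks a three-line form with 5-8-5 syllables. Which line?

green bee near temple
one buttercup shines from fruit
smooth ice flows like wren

Line 2

Line 1: green (1), bee (1), near (1), temple (2) → 5 ✓
Line 2: one (1), buttercup (3), shines (1), from (1), fruit (1) → 7 (expected 8)
Line 3: smooth (1), ice (1), flows (1), like (1), wren (1) → 5 ✓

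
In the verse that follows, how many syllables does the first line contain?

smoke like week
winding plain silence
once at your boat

The first line: smoke (1), like (1), week (1) → 3

3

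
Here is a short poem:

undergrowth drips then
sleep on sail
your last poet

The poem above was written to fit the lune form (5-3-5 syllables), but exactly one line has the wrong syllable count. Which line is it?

The third line

Line 1: undergrowth(3) + drips(1) + then(1) = 5 ✓
Line 2: sleep(1) + on(1) + sail(1) = 3 ✓
Line 3: your(1) + last(1) + poet(2) = 4 (expected 5)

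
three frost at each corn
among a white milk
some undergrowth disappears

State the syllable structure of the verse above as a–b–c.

5–5–7

Line 1: three(1) + frost(1) + at(1) + each(1) + corn(1) = 5
Line 2: among(2) + a(1) + white(1) + milk(1) = 5
Line 3: some(1) + undergrowth(3) + disappears(3) = 7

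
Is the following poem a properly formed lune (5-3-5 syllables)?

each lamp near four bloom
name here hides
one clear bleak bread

Line 1: "each lamp near four bloom": 1+1+1+1+1 = 5 ✓
Line 2: "name here hides": 1+1+1 = 3 ✓
Line 3: "one clear bleak bread": 1+1+1+1 = 4 (expected 5)

No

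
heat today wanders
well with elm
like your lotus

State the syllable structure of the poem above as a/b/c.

5/3/4

Line 1: heat(1) + today(2) + wanders(2) = 5
Line 2: well(1) + with(1) + elm(1) = 3
Line 3: like(1) + your(1) + lotus(2) = 4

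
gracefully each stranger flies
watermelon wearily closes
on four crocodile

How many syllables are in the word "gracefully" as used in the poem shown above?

"gracefully" has 3 syllables.

3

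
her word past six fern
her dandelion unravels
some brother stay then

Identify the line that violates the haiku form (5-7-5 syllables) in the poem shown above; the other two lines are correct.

The second line

Line 1: her(1) + word(1) + past(1) + six(1) + fern(1) = 5 ✓
Line 2: her(1) + dandelion(4) + unravels(3) = 8 (expected 7)
Line 3: some(1) + brother(2) + stay(1) + then(1) = 5 ✓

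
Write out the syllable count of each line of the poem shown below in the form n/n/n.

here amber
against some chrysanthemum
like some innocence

Line 1: here (1), amber (2) → 3
Line 2: against (2), some (1), chrysanthemum (4) → 7
Line 3: like (1), some (1), innocence (3) → 5

3/7/5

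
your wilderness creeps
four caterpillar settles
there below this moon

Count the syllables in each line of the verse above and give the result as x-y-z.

Line 1: your (1), wilderness (3), creeps (1) → 5
Line 2: four (1), caterpillar (4), settles (2) → 7
Line 3: there (1), below (2), this (1), moon (1) → 5

5-7-5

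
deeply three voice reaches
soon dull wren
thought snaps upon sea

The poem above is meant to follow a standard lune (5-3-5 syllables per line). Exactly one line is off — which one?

The first line

Line 1: "deeply three voice reaches": 2+1+1+2 = 6 (expected 5)
Line 2: "soon dull wren": 1+1+1 = 3 ✓
Line 3: "thought snaps upon sea": 1+1+2+1 = 5 ✓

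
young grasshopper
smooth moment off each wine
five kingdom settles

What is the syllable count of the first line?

4

The first line: young (1), grasshopper (3) → 4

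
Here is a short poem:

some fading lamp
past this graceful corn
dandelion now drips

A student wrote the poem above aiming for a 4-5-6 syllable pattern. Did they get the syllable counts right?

Line 1: some(1) + fading(2) + lamp(1) = 4 ✓
Line 2: past(1) + this(1) + graceful(2) + corn(1) = 5 ✓
Line 3: dandelion(4) + now(1) + drips(1) = 6 ✓

Yes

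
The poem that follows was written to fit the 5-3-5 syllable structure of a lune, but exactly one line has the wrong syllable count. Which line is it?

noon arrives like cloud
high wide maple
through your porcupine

Line 2

Line 1: "noon arrives like cloud": 1+2+1+1 = 5 ✓
Line 2: "high wide maple": 1+1+2 = 4 (expected 3)
Line 3: "through your porcupine": 1+1+3 = 5 ✓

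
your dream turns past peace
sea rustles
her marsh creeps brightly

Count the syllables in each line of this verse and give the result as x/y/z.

5/3/5

Line 1: "your dream turns past peace": 1+1+1+1+1 = 5
Line 2: "sea rustles": 1+2 = 3
Line 3: "her marsh creeps brightly": 1+1+1+2 = 5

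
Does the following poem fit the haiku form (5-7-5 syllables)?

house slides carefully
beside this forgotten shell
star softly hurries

Line 1: house (1), slides (1), carefully (3) → 5 ✓
Line 2: beside (2), this (1), forgotten (3), shell (1) → 7 ✓
Line 3: star (1), softly (2), hurries (2) → 5 ✓

Yes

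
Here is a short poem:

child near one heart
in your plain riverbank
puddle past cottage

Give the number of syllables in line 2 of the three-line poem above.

Line 2: in (1), your (1), plain (1), riverbank (3) → 6

6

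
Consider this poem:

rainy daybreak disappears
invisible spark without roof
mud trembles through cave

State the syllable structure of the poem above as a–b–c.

Line 1: rainy(2) + daybreak(2) + disappears(3) = 7
Line 2: invisible(4) + spark(1) + without(2) + roof(1) = 8
Line 3: mud(1) + trembles(2) + through(1) + cave(1) = 5

7–8–5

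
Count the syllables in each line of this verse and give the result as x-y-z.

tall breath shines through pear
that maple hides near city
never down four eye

Line 1: tall(1) + breath(1) + shines(1) + through(1) + pear(1) = 5
Line 2: that(1) + maple(2) + hides(1) + near(1) + city(2) = 7
Line 3: never(2) + down(1) + four(1) + eye(1) = 5

5-7-5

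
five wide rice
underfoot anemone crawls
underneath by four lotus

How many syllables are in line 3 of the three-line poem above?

7

Line 3: underneath (3), by (1), four (1), lotus (2) → 7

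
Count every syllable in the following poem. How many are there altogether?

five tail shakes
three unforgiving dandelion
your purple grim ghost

17

Line 1: five (1), tail (1), shakes (1) → 3
Line 2: three (1), unforgiving (4), dandelion (4) → 9
Line 3: your (1), purple (2), grim (1), ghost (1) → 5
Total: 3 + 9 + 5 = 17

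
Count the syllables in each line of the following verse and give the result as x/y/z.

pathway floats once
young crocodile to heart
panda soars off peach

4/6/5

Line 1: pathway(2) + floats(1) + once(1) = 4
Line 2: young(1) + crocodile(3) + to(1) + heart(1) = 6
Line 3: panda(2) + soars(1) + off(1) + peach(1) = 5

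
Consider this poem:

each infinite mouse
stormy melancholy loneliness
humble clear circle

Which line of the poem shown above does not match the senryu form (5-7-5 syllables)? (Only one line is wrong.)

Line 2

Line 1: each (1), infinite (3), mouse (1) → 5 ✓
Line 2: stormy (2), melancholy (4), loneliness (3) → 9 (expected 7)
Line 3: humble (2), clear (1), circle (2) → 5 ✓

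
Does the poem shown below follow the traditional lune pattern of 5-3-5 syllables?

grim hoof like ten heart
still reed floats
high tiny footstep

Line 1: grim(1) + hoof(1) + like(1) + ten(1) + heart(1) = 5 ✓
Line 2: still(1) + reed(1) + floats(1) = 3 ✓
Line 3: high(1) + tiny(2) + footstep(2) = 5 ✓

Yes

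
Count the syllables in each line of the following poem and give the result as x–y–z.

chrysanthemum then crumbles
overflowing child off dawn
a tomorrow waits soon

7–7–6

Line 1: chrysanthemum(4) + then(1) + crumbles(2) = 7
Line 2: overflowing(4) + child(1) + off(1) + dawn(1) = 7
Line 3: a(1) + tomorrow(3) + waits(1) + soon(1) = 6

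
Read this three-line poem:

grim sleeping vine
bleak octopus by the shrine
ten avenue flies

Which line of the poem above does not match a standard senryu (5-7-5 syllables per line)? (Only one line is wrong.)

The first line

Line 1: "grim sleeping vine": 1+2+1 = 4 (expected 5)
Line 2: "bleak octopus by the shrine": 1+3+1+1+1 = 7 ✓
Line 3: "ten avenue flies": 1+3+1 = 5 ✓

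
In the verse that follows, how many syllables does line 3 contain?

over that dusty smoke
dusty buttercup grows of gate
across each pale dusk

5

Line 3: "across each pale dusk": 2+1+1+1 = 5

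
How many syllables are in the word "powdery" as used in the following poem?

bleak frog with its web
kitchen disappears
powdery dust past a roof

3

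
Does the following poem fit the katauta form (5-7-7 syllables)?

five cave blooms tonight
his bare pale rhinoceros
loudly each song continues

Yes

Line 1: "five cave blooms tonight": 1+1+1+2 = 5 ✓
Line 2: "his bare pale rhinoceros": 1+1+1+4 = 7 ✓
Line 3: "loudly each song continues": 2+1+1+3 = 7 ✓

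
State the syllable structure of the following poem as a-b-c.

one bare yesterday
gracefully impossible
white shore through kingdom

Line 1: "one bare yesterday": 1+1+3 = 5
Line 2: "gracefully impossible": 3+4 = 7
Line 3: "white shore through kingdom": 1+1+1+2 = 5

5-7-5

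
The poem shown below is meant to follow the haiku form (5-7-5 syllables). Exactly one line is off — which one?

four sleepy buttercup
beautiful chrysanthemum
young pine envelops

Line 1

Line 1: "four sleepy buttercup": 1+2+3 = 6 (expected 5)
Line 2: "beautiful chrysanthemum": 3+4 = 7 ✓
Line 3: "young pine envelops": 1+1+3 = 5 ✓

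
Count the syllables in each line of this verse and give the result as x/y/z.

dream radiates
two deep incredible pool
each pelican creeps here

Line 1: dream(1) + radiates(3) = 4
Line 2: two(1) + deep(1) + incredible(4) + pool(1) = 7
Line 3: each(1) + pelican(3) + creeps(1) + here(1) = 6

4/7/6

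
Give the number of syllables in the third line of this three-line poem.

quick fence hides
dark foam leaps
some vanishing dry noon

The third line: some(1) + vanishing(3) + dry(1) + noon(1) = 6

6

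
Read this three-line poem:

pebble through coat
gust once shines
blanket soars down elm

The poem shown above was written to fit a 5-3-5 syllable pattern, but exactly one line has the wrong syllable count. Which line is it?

The first line

Line 1: pebble(2) + through(1) + coat(1) = 4 (expected 5)
Line 2: gust(1) + once(1) + shines(1) = 3 ✓
Line 3: blanket(2) + soars(1) + down(1) + elm(1) = 5 ✓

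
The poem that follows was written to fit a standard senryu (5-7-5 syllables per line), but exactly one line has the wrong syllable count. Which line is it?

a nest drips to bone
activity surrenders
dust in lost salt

Line 3

Line 1: a(1) + nest(1) + drips(1) + to(1) + bone(1) = 5 ✓
Line 2: activity(4) + surrenders(3) = 7 ✓
Line 3: dust(1) + in(1) + lost(1) + salt(1) = 4 (expected 5)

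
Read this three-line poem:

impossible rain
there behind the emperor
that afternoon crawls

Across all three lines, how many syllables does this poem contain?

17

Line 1: "impossible rain": 4+1 = 5
Line 2: "there behind the emperor": 1+2+1+3 = 7
Line 3: "that afternoon crawls": 1+3+1 = 5
Total: 5 + 7 + 5 = 17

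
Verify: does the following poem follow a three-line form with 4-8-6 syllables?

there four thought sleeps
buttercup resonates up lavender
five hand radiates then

No

Line 1: there(1) + four(1) + thought(1) + sleeps(1) = 4 ✓
Line 2: buttercup(3) + resonates(3) + up(1) + lavender(3) = 10 (expected 8)
Line 3: five(1) + hand(1) + radiates(3) + then(1) = 6 ✓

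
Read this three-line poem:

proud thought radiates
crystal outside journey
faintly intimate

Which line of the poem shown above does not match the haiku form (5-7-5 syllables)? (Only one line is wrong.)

The second line

Line 1: "proud thought radiates": 1+1+3 = 5 ✓
Line 2: "crystal outside journey": 2+2+2 = 6 (expected 7)
Line 3: "faintly intimate": 2+3 = 5 ✓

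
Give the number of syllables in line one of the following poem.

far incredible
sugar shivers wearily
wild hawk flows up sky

5

Line one: far(1) + incredible(4) = 5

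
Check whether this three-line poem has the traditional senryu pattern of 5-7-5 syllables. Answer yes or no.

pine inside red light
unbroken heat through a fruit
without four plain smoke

Line 1: pine (1), inside (2), red (1), light (1) → 5 ✓
Line 2: unbroken (3), heat (1), through (1), a (1), fruit (1) → 7 ✓
Line 3: without (2), four (1), plain (1), smoke (1) → 5 ✓

Yes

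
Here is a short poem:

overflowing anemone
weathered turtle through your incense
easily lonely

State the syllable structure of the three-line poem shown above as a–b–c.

8–8–5

Line 1: overflowing(4) + anemone(4) = 8
Line 2: weathered(2) + turtle(2) + through(1) + your(1) + incense(2) = 8
Line 3: easily(3) + lonely(2) = 5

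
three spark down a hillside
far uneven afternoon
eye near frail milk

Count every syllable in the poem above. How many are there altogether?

Line 1: "three spark down a hillside": 1+1+1+1+2 = 6
Line 2: "far uneven afternoon": 1+3+3 = 7
Line 3: "eye near frail milk": 1+1+1+1 = 4
Total: 6 + 7 + 4 = 17

17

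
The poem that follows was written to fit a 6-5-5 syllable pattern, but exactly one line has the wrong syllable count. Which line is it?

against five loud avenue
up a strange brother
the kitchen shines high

Line 1: "against five loud avenue": 2+1+1+3 = 7 (expected 6)
Line 2: "up a strange brother": 1+1+1+2 = 5 ✓
Line 3: "the kitchen shines high": 1+2+1+1 = 5 ✓

Line 1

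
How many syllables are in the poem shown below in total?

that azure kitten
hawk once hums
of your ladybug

Line 1: that (1), azure (2), kitten (2) → 5
Line 2: hawk (1), once (1), hums (1) → 3
Line 3: of (1), your (1), ladybug (3) → 5
Total: 5 + 3 + 5 = 13

13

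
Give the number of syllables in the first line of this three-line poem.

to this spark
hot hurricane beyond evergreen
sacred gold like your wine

The first line: to(1) + this(1) + spark(1) = 3

3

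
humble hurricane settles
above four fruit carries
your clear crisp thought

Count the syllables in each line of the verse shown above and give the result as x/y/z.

7/6/4

Line 1: "humble hurricane settles": 2+3+2 = 7
Line 2: "above four fruit carries": 2+1+1+2 = 6
Line 3: "your clear crisp thought": 1+1+1+1 = 4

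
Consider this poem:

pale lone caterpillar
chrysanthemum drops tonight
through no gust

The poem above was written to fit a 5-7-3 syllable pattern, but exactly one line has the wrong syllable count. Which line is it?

The first line

Line 1: "pale lone caterpillar": 1+1+4 = 6 (expected 5)
Line 2: "chrysanthemum drops tonight": 4+1+2 = 7 ✓
Line 3: "through no gust": 1+1+1 = 3 ✓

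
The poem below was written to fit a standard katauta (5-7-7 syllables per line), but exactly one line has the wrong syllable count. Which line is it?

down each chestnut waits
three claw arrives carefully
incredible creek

Line 3

Line 1: down(1) + each(1) + chestnut(2) + waits(1) = 5 ✓
Line 2: three(1) + claw(1) + arrives(2) + carefully(3) = 7 ✓
Line 3: incredible(4) + creek(1) = 5 (expected 7)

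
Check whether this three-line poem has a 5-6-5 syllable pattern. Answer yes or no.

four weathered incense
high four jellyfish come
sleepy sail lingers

Line 1: four (1), weathered (2), incense (2) → 5 ✓
Line 2: high (1), four (1), jellyfish (3), come (1) → 6 ✓
Line 3: sleepy (2), sail (1), lingers (2) → 5 ✓

Yes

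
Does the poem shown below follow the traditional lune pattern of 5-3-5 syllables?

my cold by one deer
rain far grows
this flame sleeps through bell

Yes

Line 1: my(1) + cold(1) + by(1) + one(1) + deer(1) = 5 ✓
Line 2: rain(1) + far(1) + grows(1) = 3 ✓
Line 3: this(1) + flame(1) + sleeps(1) + through(1) + bell(1) = 5 ✓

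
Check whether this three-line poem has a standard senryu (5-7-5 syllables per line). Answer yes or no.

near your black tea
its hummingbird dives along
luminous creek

Line 1: "near your black tea": 1+1+1+1 = 4 (expected 5)
Line 2: "its hummingbird dives along": 1+3+1+2 = 7 ✓
Line 3: "luminous creek": 3+1 = 4 (expected 5)

No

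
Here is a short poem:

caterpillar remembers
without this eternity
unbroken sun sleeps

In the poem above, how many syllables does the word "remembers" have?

3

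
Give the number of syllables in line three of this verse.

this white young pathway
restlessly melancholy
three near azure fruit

Line three: three (1), near (1), azure (2), fruit (1) → 5

5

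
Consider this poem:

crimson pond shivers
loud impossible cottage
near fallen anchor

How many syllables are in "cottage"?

2

"cottage" has 2 syllables.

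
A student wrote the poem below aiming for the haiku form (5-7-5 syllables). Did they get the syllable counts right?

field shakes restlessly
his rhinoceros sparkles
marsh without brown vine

Line 1: field (1), shakes (1), restlessly (3) → 5 ✓
Line 2: his (1), rhinoceros (4), sparkles (2) → 7 ✓
Line 3: marsh (1), without (2), brown (1), vine (1) → 5 ✓

Yes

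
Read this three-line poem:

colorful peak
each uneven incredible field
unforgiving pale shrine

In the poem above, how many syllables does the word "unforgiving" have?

4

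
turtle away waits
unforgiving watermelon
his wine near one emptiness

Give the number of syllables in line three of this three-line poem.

7

Line three: his (1), wine (1), near (1), one (1), emptiness (3) → 7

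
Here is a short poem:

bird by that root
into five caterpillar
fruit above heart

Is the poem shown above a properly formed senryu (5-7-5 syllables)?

Line 1: bird (1), by (1), that (1), root (1) → 4 (expected 5)
Line 2: into (2), five (1), caterpillar (4) → 7 ✓
Line 3: fruit (1), above (2), heart (1) → 4 (expected 5)

No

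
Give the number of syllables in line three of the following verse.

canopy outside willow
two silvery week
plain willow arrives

5

Line three: "plain willow arrives": 1+2+2 = 5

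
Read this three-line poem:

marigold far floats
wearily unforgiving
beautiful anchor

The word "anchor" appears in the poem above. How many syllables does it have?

2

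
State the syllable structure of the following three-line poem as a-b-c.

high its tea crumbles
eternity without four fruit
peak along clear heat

5-8-5

Line 1: high (1), its (1), tea (1), crumbles (2) → 5
Line 2: eternity (4), without (2), four (1), fruit (1) → 8
Line 3: peak (1), along (2), clear (1), heat (1) → 5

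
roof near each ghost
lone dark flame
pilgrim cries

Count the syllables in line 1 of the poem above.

4

Line 1: roof(1) + near(1) + each(1) + ghost(1) = 4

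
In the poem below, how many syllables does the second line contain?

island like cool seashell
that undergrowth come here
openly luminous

The second line: that(1) + undergrowth(3) + come(1) + here(1) = 6

6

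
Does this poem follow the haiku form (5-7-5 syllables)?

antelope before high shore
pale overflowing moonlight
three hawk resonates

No

Line 1: "antelope before high shore": 3+2+1+1 = 7 (expected 5)
Line 2: "pale overflowing moonlight": 1+4+2 = 7 ✓
Line 3: "three hawk resonates": 1+1+3 = 5 ✓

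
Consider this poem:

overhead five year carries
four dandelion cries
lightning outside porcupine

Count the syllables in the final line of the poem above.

7

The final line: "lightning outside porcupine": 2+2+3 = 7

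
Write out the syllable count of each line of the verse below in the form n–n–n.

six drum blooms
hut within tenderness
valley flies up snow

3–6–5

Line 1: six(1) + drum(1) + blooms(1) = 3
Line 2: hut(1) + within(2) + tenderness(3) = 6
Line 3: valley(2) + flies(1) + up(1) + snow(1) = 5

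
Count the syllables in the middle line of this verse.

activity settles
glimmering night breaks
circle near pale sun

The middle line: "glimmering night breaks": 3+1+1 = 5

5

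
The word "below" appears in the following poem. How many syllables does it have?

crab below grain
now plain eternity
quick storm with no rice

2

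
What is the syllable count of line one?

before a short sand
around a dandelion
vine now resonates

5

Line one: before (2), a (1), short (1), sand (1) → 5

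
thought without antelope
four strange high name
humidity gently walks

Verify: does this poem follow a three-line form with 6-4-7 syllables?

Yes

Line 1: "thought without antelope": 1+2+3 = 6 ✓
Line 2: "four strange high name": 1+1+1+1 = 4 ✓
Line 3: "humidity gently walks": 4+2+1 = 7 ✓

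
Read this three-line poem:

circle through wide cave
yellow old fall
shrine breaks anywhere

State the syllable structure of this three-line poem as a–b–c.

Line 1: "circle through wide cave": 2+1+1+1 = 5
Line 2: "yellow old fall": 2+1+1 = 4
Line 3: "shrine breaks anywhere": 1+1+3 = 5

5–4–5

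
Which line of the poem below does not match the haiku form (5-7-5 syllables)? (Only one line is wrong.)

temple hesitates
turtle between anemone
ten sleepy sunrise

The second line

Line 1: temple(2) + hesitates(3) = 5 ✓
Line 2: turtle(2) + between(2) + anemone(4) = 8 (expected 7)
Line 3: ten(1) + sleepy(2) + sunrise(2) = 5 ✓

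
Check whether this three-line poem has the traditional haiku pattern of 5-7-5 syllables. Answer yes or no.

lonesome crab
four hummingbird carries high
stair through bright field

Line 1: lonesome (2), crab (1) → 3 (expected 5)
Line 2: four (1), hummingbird (3), carries (2), high (1) → 7 ✓
Line 3: stair (1), through (1), bright (1), field (1) → 4 (expected 5)

No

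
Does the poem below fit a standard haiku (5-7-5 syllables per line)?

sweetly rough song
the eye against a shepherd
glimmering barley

No

Line 1: "sweetly rough song": 2+1+1 = 4 (expected 5)
Line 2: "the eye against a shepherd": 1+1+2+1+2 = 7 ✓
Line 3: "glimmering barley": 3+2 = 5 ✓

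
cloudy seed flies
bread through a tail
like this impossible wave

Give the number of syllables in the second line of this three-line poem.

The second line: "bread through a tail": 1+1+1+1 = 4

4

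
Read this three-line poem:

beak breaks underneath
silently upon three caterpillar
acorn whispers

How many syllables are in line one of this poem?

Line one: beak (1), breaks (1), underneath (3) → 5

5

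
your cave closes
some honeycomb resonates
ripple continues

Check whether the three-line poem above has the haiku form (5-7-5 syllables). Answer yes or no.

Line 1: your(1) + cave(1) + closes(2) = 4 (expected 5)
Line 2: some(1) + honeycomb(3) + resonates(3) = 7 ✓
Line 3: ripple(2) + continues(3) = 5 ✓

No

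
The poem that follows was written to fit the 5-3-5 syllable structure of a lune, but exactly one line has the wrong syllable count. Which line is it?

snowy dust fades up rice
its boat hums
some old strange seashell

Line 1

Line 1: snowy(2) + dust(1) + fades(1) + up(1) + rice(1) = 6 (expected 5)
Line 2: its(1) + boat(1) + hums(1) = 3 ✓
Line 3: some(1) + old(1) + strange(1) + seashell(2) = 5 ✓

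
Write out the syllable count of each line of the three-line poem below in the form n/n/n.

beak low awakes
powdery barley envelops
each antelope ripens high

Line 1: beak(1) + low(1) + awakes(2) = 4
Line 2: powdery(3) + barley(2) + envelops(3) = 8
Line 3: each(1) + antelope(3) + ripens(2) + high(1) = 7

4/8/7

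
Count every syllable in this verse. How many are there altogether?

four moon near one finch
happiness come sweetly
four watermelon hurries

18

Line 1: "four moon near one finch": 1+1+1+1+1 = 5
Line 2: "happiness come sweetly": 3+1+2 = 6
Line 3: "four watermelon hurries": 1+4+2 = 7
Total: 5 + 6 + 7 = 18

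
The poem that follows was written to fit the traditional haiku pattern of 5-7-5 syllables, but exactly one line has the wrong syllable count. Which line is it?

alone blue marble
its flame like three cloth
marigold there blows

The second line

Line 1: "alone blue marble": 2+1+2 = 5 ✓
Line 2: "its flame like three cloth": 1+1+1+1+1 = 5 (expected 7)
Line 3: "marigold there blows": 3+1+1 = 5 ✓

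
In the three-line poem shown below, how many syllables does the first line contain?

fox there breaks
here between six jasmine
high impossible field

3

The first line: fox(1) + there(1) + breaks(1) = 3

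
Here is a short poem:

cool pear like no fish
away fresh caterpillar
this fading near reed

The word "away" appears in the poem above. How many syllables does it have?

2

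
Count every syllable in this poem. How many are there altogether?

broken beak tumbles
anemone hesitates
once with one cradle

17

Line 1: broken(2) + beak(1) + tumbles(2) = 5
Line 2: anemone(4) + hesitates(3) = 7
Line 3: once(1) + with(1) + one(1) + cradle(2) = 5
Total: 5 + 7 + 5 = 17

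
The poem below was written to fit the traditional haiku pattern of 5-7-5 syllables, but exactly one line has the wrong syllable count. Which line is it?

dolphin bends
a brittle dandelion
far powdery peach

Line 1

Line 1: dolphin(2) + bends(1) = 3 (expected 5)
Line 2: a(1) + brittle(2) + dandelion(4) = 7 ✓
Line 3: far(1) + powdery(3) + peach(1) = 5 ✓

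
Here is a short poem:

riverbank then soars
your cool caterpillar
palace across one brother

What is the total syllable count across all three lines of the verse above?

18

Line 1: riverbank(3) + then(1) + soars(1) = 5
Line 2: your(1) + cool(1) + caterpillar(4) = 6
Line 3: palace(2) + across(2) + one(1) + brother(2) = 7
Total: 5 + 6 + 7 = 18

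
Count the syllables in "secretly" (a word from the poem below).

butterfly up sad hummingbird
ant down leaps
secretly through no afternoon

3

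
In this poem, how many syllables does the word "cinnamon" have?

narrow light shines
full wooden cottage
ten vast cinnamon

3

"cinnamon" has 3 syllables.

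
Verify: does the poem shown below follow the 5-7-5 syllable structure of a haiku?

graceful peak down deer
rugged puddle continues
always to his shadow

No

Line 1: graceful(2) + peak(1) + down(1) + deer(1) = 5 ✓
Line 2: rugged(2) + puddle(2) + continues(3) = 7 ✓
Line 3: always(2) + to(1) + his(1) + shadow(2) = 6 (expected 5)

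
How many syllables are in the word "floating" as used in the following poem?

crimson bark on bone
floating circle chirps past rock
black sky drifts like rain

2

"floating" has 2 syllables.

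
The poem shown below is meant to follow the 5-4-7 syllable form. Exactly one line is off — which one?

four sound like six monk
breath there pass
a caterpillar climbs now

Line 1: four (1), sound (1), like (1), six (1), monk (1) → 5 ✓
Line 2: breath (1), there (1), pass (1) → 3 (expected 4)
Line 3: a (1), caterpillar (4), climbs (1), now (1) → 7 ✓

The second line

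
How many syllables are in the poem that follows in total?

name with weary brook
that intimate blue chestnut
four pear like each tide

17

Line 1: name(1) + with(1) + weary(2) + brook(1) = 5
Line 2: that(1) + intimate(3) + blue(1) + chestnut(2) = 7
Line 3: four(1) + pear(1) + like(1) + each(1) + tide(1) = 5
Total: 5 + 7 + 5 = 17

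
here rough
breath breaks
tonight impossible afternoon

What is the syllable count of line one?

2

Line one: here(1) + rough(1) = 2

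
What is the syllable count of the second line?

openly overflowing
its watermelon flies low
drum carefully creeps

The second line: its(1) + watermelon(4) + flies(1) + low(1) = 7

7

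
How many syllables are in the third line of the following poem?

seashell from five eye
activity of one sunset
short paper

3

The third line: short(1) + paper(2) = 3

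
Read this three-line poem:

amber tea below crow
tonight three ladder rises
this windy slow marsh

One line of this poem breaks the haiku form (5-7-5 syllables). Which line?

The first line

Line 1: amber(2) + tea(1) + below(2) + crow(1) = 6 (expected 5)
Line 2: tonight(2) + three(1) + ladder(2) + rises(2) = 7 ✓
Line 3: this(1) + windy(2) + slow(1) + marsh(1) = 5 ✓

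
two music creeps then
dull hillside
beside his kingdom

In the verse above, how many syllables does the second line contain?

3

The second line: "dull hillside": 1+2 = 3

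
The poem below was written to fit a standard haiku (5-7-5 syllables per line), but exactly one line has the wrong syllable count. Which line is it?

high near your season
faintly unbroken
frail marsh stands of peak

Line 2

Line 1: high (1), near (1), your (1), season (2) → 5 ✓
Line 2: faintly (2), unbroken (3) → 5 (expected 7)
Line 3: frail (1), marsh (1), stands (1), of (1), peak (1) → 5 ✓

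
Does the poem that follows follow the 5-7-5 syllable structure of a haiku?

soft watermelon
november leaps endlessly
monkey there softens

Line 1: "soft watermelon": 1+4 = 5 ✓
Line 2: "november leaps endlessly": 3+1+3 = 7 ✓
Line 3: "monkey there softens": 2+1+2 = 5 ✓

Yes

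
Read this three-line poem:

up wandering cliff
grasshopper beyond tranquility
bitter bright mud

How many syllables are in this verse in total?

18

Line 1: up(1) + wandering(3) + cliff(1) = 5
Line 2: grasshopper(3) + beyond(2) + tranquility(4) = 9
Line 3: bitter(2) + bright(1) + mud(1) = 4
Total: 5 + 9 + 4 = 18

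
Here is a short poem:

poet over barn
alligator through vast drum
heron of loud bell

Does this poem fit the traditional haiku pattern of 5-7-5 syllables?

Yes

Line 1: poet(2) + over(2) + barn(1) = 5 ✓
Line 2: alligator(4) + through(1) + vast(1) + drum(1) = 7 ✓
Line 3: heron(2) + of(1) + loud(1) + bell(1) = 5 ✓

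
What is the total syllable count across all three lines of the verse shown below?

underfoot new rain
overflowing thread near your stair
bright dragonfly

17

Line 1: "underfoot new rain": 3+1+1 = 5
Line 2: "overflowing thread near your stair": 4+1+1+1+1 = 8
Line 3: "bright dragonfly": 1+3 = 4
Total: 5 + 8 + 4 = 17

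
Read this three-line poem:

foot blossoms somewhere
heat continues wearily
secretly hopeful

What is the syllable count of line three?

5

Line three: secretly(3) + hopeful(2) = 5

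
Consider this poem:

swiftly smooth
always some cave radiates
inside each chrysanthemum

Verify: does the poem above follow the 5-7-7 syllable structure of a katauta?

No

Line 1: "swiftly smooth": 2+1 = 3 (expected 5)
Line 2: "always some cave radiates": 2+1+1+3 = 7 ✓
Line 3: "inside each chrysanthemum": 2+1+4 = 7 ✓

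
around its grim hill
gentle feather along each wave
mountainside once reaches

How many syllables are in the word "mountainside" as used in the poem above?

3

"mountainside" has 3 syllables.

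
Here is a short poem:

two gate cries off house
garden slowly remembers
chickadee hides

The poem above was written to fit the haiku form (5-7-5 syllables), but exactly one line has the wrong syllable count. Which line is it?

Line 1: two (1), gate (1), cries (1), off (1), house (1) → 5 ✓
Line 2: garden (2), slowly (2), remembers (3) → 7 ✓
Line 3: chickadee (3), hides (1) → 4 (expected 5)

The third line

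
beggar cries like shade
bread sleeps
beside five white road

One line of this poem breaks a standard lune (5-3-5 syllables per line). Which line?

Line 1: beggar (2), cries (1), like (1), shade (1) → 5 ✓
Line 2: bread (1), sleeps (1) → 2 (expected 3)
Line 3: beside (2), five (1), white (1), road (1) → 5 ✓

The second line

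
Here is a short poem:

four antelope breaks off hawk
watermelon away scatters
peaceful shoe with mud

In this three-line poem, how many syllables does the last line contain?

The last line: peaceful (2), shoe (1), with (1), mud (1) → 5

5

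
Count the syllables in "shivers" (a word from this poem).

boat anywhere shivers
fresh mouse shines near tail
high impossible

2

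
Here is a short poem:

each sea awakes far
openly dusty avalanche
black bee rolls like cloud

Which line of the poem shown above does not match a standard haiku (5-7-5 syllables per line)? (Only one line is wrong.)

The second line

Line 1: each(1) + sea(1) + awakes(2) + far(1) = 5 ✓
Line 2: openly(3) + dusty(2) + avalanche(3) = 8 (expected 7)
Line 3: black(1) + bee(1) + rolls(1) + like(1) + cloud(1) = 5 ✓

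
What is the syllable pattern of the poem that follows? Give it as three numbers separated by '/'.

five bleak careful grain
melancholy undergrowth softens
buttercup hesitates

Line 1: "five bleak careful grain": 1+1+2+1 = 5
Line 2: "melancholy undergrowth softens": 4+3+2 = 9
Line 3: "buttercup hesitates": 3+3 = 6

5/9/6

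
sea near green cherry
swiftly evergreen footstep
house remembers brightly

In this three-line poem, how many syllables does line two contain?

Line two: swiftly(2) + evergreen(3) + footstep(2) = 7

7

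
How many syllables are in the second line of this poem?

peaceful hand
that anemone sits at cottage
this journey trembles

The second line: "that anemone sits at cottage": 1+4+1+1+2 = 9

9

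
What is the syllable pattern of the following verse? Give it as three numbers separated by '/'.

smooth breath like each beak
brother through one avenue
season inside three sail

Line 1: smooth (1), breath (1), like (1), each (1), beak (1) → 5
Line 2: brother (2), through (1), one (1), avenue (3) → 7
Line 3: season (2), inside (2), three (1), sail (1) → 6

5/7/6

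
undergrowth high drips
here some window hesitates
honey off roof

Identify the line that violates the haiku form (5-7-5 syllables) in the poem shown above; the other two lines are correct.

Line 1: undergrowth(3) + high(1) + drips(1) = 5 ✓
Line 2: here(1) + some(1) + window(2) + hesitates(3) = 7 ✓
Line 3: honey(2) + off(1) + roof(1) = 4 (expected 5)

Line 3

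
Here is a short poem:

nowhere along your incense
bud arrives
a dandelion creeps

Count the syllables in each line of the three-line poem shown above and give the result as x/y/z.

Line 1: "nowhere along your incense": 2+2+1+2 = 7
Line 2: "bud arrives": 1+2 = 3
Line 3: "a dandelion creeps": 1+4+1 = 6

7/3/6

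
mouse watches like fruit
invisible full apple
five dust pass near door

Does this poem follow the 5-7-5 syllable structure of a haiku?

Yes

Line 1: "mouse watches like fruit": 1+2+1+1 = 5 ✓
Line 2: "invisible full apple": 4+1+2 = 7 ✓
Line 3: "five dust pass near door": 1+1+1+1+1 = 5 ✓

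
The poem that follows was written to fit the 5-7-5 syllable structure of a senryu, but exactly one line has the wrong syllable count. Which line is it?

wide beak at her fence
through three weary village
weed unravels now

Line 2

Line 1: wide (1), beak (1), at (1), her (1), fence (1) → 5 ✓
Line 2: through (1), three (1), weary (2), village (2) → 6 (expected 7)
Line 3: weed (1), unravels (3), now (1) → 5 ✓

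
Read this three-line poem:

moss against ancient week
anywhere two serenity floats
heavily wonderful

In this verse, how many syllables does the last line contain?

6

The last line: heavily(3) + wonderful(3) = 6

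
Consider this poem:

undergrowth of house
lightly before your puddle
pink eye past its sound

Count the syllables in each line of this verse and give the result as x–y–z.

5–7–5

Line 1: "undergrowth of house": 3+1+1 = 5
Line 2: "lightly before your puddle": 2+2+1+2 = 7
Line 3: "pink eye past its sound": 1+1+1+1+1 = 5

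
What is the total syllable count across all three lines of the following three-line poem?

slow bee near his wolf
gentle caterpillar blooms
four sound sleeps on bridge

17

Line 1: slow(1) + bee(1) + near(1) + his(1) + wolf(1) = 5
Line 2: gentle(2) + caterpillar(4) + blooms(1) = 7
Line 3: four(1) + sound(1) + sleeps(1) + on(1) + bridge(1) = 5
Total: 5 + 7 + 5 = 17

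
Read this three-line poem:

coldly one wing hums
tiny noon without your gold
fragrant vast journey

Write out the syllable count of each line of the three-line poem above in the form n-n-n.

Line 1: coldly(2) + one(1) + wing(1) + hums(1) = 5
Line 2: tiny(2) + noon(1) + without(2) + your(1) + gold(1) = 7
Line 3: fragrant(2) + vast(1) + journey(2) = 5

5-7-5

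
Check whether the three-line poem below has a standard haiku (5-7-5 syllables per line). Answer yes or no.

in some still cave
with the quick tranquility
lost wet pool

No

Line 1: in (1), some (1), still (1), cave (1) → 4 (expected 5)
Line 2: with (1), the (1), quick (1), tranquility (4) → 7 ✓
Line 3: lost (1), wet (1), pool (1) → 3 (expected 5)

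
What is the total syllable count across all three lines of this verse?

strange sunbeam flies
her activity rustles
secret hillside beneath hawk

Line 1: strange (1), sunbeam (2), flies (1) → 4
Line 2: her (1), activity (4), rustles (2) → 7
Line 3: secret (2), hillside (2), beneath (2), hawk (1) → 7
Total: 4 + 7 + 7 = 18

18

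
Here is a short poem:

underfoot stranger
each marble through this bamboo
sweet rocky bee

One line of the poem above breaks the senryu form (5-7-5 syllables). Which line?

Line 3

Line 1: underfoot(3) + stranger(2) = 5 ✓
Line 2: each(1) + marble(2) + through(1) + this(1) + bamboo(2) = 7 ✓
Line 3: sweet(1) + rocky(2) + bee(1) = 4 (expected 5)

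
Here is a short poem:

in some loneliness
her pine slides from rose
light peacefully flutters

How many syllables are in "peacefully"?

3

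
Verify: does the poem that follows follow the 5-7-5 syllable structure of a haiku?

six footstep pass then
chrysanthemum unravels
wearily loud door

Yes

Line 1: six (1), footstep (2), pass (1), then (1) → 5 ✓
Line 2: chrysanthemum (4), unravels (3) → 7 ✓
Line 3: wearily (3), loud (1), door (1) → 5 ✓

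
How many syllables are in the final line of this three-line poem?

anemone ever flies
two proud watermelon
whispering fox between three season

9

The final line: whispering (3), fox (1), between (2), three (1), season (2) → 9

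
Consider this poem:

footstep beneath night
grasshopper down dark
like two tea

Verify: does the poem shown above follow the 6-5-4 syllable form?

Line 1: footstep (2), beneath (2), night (1) → 5 (expected 6)
Line 2: grasshopper (3), down (1), dark (1) → 5 ✓
Line 3: like (1), two (1), tea (1) → 3 (expected 4)

No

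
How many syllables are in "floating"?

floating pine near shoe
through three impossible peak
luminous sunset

2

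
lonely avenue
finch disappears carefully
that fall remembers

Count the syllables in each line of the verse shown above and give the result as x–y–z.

Line 1: lonely(2) + avenue(3) = 5
Line 2: finch(1) + disappears(3) + carefully(3) = 7
Line 3: that(1) + fall(1) + remembers(3) = 5

5–7–5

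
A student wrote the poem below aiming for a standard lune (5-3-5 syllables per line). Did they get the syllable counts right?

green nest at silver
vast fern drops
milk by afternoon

Yes

Line 1: green (1), nest (1), at (1), silver (2) → 5 ✓
Line 2: vast (1), fern (1), drops (1) → 3 ✓
Line 3: milk (1), by (1), afternoon (3) → 5 ✓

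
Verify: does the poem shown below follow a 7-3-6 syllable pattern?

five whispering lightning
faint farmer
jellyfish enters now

No

Line 1: five(1) + whispering(3) + lightning(2) = 6 (expected 7)
Line 2: faint(1) + farmer(2) = 3 ✓
Line 3: jellyfish(3) + enters(2) + now(1) = 6 ✓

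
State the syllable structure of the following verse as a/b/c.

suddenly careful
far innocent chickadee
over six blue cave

5/7/5

Line 1: "suddenly careful": 3+2 = 5
Line 2: "far innocent chickadee": 1+3+3 = 7
Line 3: "over six blue cave": 2+1+1+1 = 5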